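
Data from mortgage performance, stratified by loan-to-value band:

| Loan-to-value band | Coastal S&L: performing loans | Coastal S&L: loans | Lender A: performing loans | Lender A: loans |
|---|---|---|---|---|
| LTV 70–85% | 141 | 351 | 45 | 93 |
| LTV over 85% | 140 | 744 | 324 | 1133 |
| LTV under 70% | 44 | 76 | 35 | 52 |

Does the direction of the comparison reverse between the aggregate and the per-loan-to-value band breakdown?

LTV 70–85%: Coastal S&L 141/351 = 40.2%, Lender A 45/93 = 48.4% → Lender A
LTV over 85%: Coastal S&L 140/744 = 18.8%, Lender A 324/1133 = 28.6% → Lender A
LTV under 70%: Coastal S&L 44/76 = 57.9%, Lender A 35/52 = 67.3% → Lender A
Overall: Coastal S&L 325/1171 = 27.8%, Lender A 404/1278 = 31.6% → Lender A
Lender A wins overall and in every loan-to-value group — no reversal.

No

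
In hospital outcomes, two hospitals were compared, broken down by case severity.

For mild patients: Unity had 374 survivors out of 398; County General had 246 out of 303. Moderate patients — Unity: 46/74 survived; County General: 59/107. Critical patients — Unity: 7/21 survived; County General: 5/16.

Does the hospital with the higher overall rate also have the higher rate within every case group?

Mild: Unity 374/398 = 94.0%, County General 246/303 = 81.2% → Unity
Moderate: Unity 46/74 = 62.2%, County General 59/107 = 55.1% → Unity
Critical: Unity 7/21 = 33.3%, County General 5/16 = 31.2% → Unity
Overall: Unity 427/493 = 86.6%, County General 310/426 = 72.8% → Unity
Unity wins overall and in every case group — no reversal.

Yes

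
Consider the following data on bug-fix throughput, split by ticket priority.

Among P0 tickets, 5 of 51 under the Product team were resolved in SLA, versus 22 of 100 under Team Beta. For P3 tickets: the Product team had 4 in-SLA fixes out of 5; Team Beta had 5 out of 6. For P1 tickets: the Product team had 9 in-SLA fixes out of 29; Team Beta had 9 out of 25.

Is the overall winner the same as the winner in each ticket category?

P0: the Product team 5/51 = 9.8%, Team Beta 22/100 = 22.0% → Team Beta
P3: the Product team 4/5 = 80.0%, Team Beta 5/6 = 83.3% → Team Beta
P1: the Product team 9/29 = 31.0%, Team Beta 9/25 = 36.0% → Team Beta
Overall: the Product team 18/85 = 21.2%, Team Beta 36/131 = 27.5% → Team Beta
Team Beta wins overall and in every ticket group — no reversal.

Yes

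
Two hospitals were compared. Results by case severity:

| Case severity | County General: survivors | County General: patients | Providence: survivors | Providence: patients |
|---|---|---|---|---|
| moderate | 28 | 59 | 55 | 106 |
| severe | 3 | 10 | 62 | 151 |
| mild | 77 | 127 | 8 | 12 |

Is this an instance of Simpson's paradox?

Yes

Moderate: County General 28/59 = 47.5%, Providence 55/106 = 51.9% → Providence
Severe: County General 3/10 = 30.0%, Providence 62/151 = 41.1% → Providence
Mild: County General 77/127 = 60.6%, Providence 8/12 = 66.7% → Providence
Overall: County General 108/196 = 55.1%, Providence 125/269 = 46.5% → County General
Providence wins each case group but County General wins overall — the comparison reverses. Providence's patients skew toward severe, which has a lower base rate.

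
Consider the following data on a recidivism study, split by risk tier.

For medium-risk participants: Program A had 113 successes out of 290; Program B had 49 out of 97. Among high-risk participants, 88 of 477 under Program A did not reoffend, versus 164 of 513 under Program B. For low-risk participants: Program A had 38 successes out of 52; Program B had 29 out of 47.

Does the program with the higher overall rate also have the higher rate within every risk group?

No

Medium-risk: Program A 113/290 = 39.0%, Program B 49/97 = 50.5% → Program B
High-risk: Program A 88/477 = 18.4%, Program B 164/513 = 32.0% → Program B
Low-risk: Program A 38/52 = 73.1%, Program B 29/47 = 61.7% → Program A
Overall: Program A 239/819 = 29.2%, Program B 242/657 = 36.8% → Program B
Neither sweeps: Program A wins 1 of 3 groups, Program B wins 2. Program B wins overall but not every group — no Simpson reversal.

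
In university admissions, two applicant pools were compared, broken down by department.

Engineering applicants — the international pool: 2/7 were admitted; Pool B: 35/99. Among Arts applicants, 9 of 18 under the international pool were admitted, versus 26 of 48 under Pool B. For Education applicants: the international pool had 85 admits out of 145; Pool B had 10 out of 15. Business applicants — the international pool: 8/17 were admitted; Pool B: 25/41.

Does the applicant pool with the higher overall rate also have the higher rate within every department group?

No

Engineering: the international pool 2/7 = 28.6%, Pool B 35/99 = 35.4% → Pool B
Arts: the international pool 9/18 = 50.0%, Pool B 26/48 = 54.2% → Pool B
Education: the international pool 85/145 = 58.6%, Pool B 10/15 = 66.7% → Pool B
Business: the international pool 8/17 = 47.1%, Pool B 25/41 = 61.0% → Pool B
Overall: the international pool 104/187 = 55.6%, Pool B 96/203 = 47.3% → the international pool
Pool B wins each department group but the international pool wins overall — the comparison reverses. Pool B's applicants skew toward Engineering, which has a lower base rate.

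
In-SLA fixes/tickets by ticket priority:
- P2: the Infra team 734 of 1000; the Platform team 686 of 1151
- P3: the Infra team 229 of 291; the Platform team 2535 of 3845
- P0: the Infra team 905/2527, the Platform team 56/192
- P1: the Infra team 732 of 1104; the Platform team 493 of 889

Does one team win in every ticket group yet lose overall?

Yes

P2: the Infra team 734/1000 = 73.4%, the Platform team 686/1151 = 59.6% → the Infra team
P3: the Infra team 229/291 = 78.7%, the Platform team 2535/3845 = 65.9% → the Infra team
P0: the Infra team 905/2527 = 35.8%, the Platform team 56/192 = 29.2% → the Infra team
P1: the Infra team 732/1104 = 66.3%, the Platform team 493/889 = 55.5% → the Infra team
Overall: the Infra team 2600/4922 = 52.8%, the Platform team 3770/6077 = 62.0% → the Platform team
The Infra team wins each ticket group but the Platform team wins overall — the comparison reverses. The Infra team's tickets skew toward P0, which has a lower base rate.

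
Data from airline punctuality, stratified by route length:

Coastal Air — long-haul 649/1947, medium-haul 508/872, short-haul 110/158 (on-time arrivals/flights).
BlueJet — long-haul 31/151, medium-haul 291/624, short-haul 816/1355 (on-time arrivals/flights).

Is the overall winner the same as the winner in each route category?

No

Long-haul: Coastal Air 649/1947 = 33.3%, BlueJet 31/151 = 20.5% → Coastal Air
Medium-haul: Coastal Air 508/872 = 58.3%, BlueJet 291/624 = 46.6% → Coastal Air
Short-haul: Coastal Air 110/158 = 69.6%, BlueJet 816/1355 = 60.2% → Coastal Air
Overall: Coastal Air 1267/2977 = 42.6%, BlueJet 1138/2130 = 53.4% → BlueJet
Coastal Air wins each route group but BlueJet wins overall — the comparison reverses. Coastal Air's flights skew toward long-haul, which has a lower base rate.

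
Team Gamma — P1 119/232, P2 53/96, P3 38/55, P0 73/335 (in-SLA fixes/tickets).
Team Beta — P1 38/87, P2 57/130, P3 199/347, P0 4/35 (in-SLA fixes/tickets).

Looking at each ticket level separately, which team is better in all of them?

P1: Team Gamma 119/232 = 51.3%, Team Beta 38/87 = 43.7% → Team Gamma
P2: Team Gamma 53/96 = 55.2%, Team Beta 57/130 = 43.8% → Team Gamma
P3: Team Gamma 38/55 = 69.1%, Team Beta 199/347 = 57.3% → Team Gamma
P0: Team Gamma 73/335 = 21.8%, Team Beta 4/35 = 11.4% → Team Gamma
Team Gamma has the higher rate in all 4 groups.

Team Gamma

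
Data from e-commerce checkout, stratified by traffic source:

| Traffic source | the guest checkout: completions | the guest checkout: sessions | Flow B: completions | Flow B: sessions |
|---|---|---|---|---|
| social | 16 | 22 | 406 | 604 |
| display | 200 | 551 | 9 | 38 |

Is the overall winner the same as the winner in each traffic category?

No

Social: the guest checkout 16/22 = 72.7%, Flow B 406/604 = 67.2% → the guest checkout
Display: the guest checkout 200/551 = 36.3%, Flow B 9/38 = 23.7% → the guest checkout
Overall: the guest checkout 216/573 = 37.7%, Flow B 415/642 = 64.6% → Flow B
The guest checkout wins each traffic group but Flow B wins overall — the comparison reverses. The guest checkout's sessions skew toward display, which has a lower base rate.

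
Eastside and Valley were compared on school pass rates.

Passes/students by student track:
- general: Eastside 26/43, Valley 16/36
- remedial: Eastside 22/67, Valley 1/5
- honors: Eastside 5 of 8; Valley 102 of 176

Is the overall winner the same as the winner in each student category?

No

General: Eastside 26/43 = 60.5%, Valley 16/36 = 44.4% → Eastside
Remedial: Eastside 22/67 = 32.8%, Valley 1/5 = 20.0% → Eastside
Honors: Eastside 5/8 = 62.5%, Valley 102/176 = 58.0% → Eastside
Overall: Eastside 53/118 = 44.9%, Valley 119/217 = 54.8% → Valley
Eastside wins each student group but Valley wins overall — the comparison reverses. Eastside's students skew toward remedial, which has a lower base rate.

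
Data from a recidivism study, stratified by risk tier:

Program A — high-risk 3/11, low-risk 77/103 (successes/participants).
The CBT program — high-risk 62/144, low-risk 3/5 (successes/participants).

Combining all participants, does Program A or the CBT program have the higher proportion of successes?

High-risk: Program A 3/11 = 27.3%, the CBT program 62/144 = 43.1% → the CBT program
Low-risk: Program A 77/103 = 74.8%, the CBT program 3/5 = 60.0% → Program A
Overall: Program A 80/114 = 70.2%, the CBT program 65/149 = 43.6% → Program A
(Neither sweeps every risk group, but Program A has the higher pooled rate.)

Program A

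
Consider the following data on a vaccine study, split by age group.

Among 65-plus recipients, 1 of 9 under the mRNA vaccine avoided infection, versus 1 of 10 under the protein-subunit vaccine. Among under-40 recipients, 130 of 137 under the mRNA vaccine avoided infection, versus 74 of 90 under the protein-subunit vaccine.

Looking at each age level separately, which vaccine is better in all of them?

the mRNA vaccine

65-plus: the mRNA vaccine 1/9 = 11.1%, the protein-subunit vaccine 1/10 = 10.0% → the mRNA vaccine
Under-40: the mRNA vaccine 130/137 = 94.9%, the protein-subunit vaccine 74/90 = 82.2% → the mRNA vaccine
The mRNA vaccine has the higher rate in both groups.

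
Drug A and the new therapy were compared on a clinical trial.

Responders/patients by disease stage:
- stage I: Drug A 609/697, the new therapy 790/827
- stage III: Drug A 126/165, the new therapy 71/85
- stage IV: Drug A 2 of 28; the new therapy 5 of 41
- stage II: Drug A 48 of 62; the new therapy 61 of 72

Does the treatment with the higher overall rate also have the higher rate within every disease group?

Yes

Stage I: Drug A 609/697 = 87.4%, the new therapy 790/827 = 95.5% → the new therapy
Stage III: Drug A 126/165 = 76.4%, the new therapy 71/85 = 83.5% → the new therapy
Stage IV: Drug A 2/28 = 7.1%, the new therapy 5/41 = 12.2% → the new therapy
Stage II: Drug A 48/62 = 77.4%, the new therapy 61/72 = 84.7% → the new therapy
Overall: Drug A 785/952 = 82.5%, the new therapy 927/1025 = 90.4% → the new therapy
The new therapy wins overall and in every disease group — no reversal.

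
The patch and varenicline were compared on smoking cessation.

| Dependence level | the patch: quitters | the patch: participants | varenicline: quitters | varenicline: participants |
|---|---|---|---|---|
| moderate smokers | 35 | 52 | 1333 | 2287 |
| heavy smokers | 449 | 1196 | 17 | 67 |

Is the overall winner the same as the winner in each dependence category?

No

Moderate smokers: the patch 35/52 = 67.3%, varenicline 1333/2287 = 58.3% → the patch
Heavy smokers: the patch 449/1196 = 37.5%, varenicline 17/67 = 25.4% → the patch
Overall: the patch 484/1248 = 38.8%, varenicline 1350/2354 = 57.3% → varenicline
The patch wins each dependence group but varenicline wins overall — the comparison reverses. The patch's participants skew toward heavy smokers, which has a lower base rate.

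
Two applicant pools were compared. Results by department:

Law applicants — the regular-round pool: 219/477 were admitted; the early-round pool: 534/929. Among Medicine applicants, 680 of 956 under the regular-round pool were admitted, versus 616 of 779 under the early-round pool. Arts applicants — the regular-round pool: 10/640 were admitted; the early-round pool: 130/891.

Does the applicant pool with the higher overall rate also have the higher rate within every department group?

Yes

Law: the regular-round pool 219/477 = 45.9%, the early-round pool 534/929 = 57.5% → the early-round pool
Medicine: the regular-round pool 680/956 = 71.1%, the early-round pool 616/779 = 79.1% → the early-round pool
Arts: the regular-round pool 10/640 = 1.6%, the early-round pool 130/891 = 14.6% → the early-round pool
Overall: the regular-round pool 909/2073 = 43.8%, the early-round pool 1280/2599 = 49.2% → the early-round pool
The early-round pool wins overall and in every department group — no reversal.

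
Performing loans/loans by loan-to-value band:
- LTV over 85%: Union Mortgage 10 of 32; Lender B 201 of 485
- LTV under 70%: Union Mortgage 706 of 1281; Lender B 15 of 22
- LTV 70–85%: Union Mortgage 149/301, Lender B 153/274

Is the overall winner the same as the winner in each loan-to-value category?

No

LTV over 85%: Union Mortgage 10/32 = 31.2%, Lender B 201/485 = 41.4% → Lender B
LTV under 70%: Union Mortgage 706/1281 = 55.1%, Lender B 15/22 = 68.2% → Lender B
LTV 70–85%: Union Mortgage 149/301 = 49.5%, Lender B 153/274 = 55.8% → Lender B
Overall: Union Mortgage 865/1614 = 53.6%, Lender B 369/781 = 47.2% → Union Mortgage
Lender B wins each loan-to-value group but Union Mortgage wins overall — the comparison reverses. Lender B's loans skew toward LTV over 85%, which has a lower base rate.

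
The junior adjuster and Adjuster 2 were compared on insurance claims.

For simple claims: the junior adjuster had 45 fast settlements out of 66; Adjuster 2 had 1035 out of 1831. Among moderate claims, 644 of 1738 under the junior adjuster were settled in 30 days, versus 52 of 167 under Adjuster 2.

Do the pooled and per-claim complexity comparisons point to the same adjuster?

Simple: the junior adjuster 45/66 = 68.2%, Adjuster 2 1035/1831 = 56.5% → the junior adjuster
Moderate: the junior adjuster 644/1738 = 37.1%, Adjuster 2 52/167 = 31.1% → the junior adjuster
Overall: the junior adjuster 689/1804 = 38.2%, Adjuster 2 1087/1998 = 54.4% → Adjuster 2
The junior adjuster wins each claim group but Adjuster 2 wins overall — the comparison reverses. The junior adjuster's claims skew toward moderate, which has a lower base rate.

No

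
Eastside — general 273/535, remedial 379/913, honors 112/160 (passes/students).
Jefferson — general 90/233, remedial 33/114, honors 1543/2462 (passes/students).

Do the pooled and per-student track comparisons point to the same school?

General: Eastside 273/535 = 51.0%, Jefferson 90/233 = 38.6% → Eastside
Remedial: Eastside 379/913 = 41.5%, Jefferson 33/114 = 28.9% → Eastside
Honors: Eastside 112/160 = 70.0%, Jefferson 1543/2462 = 62.7% → Eastside
Overall: Eastside 764/1608 = 47.5%, Jefferson 1666/2809 = 59.3% → Jefferson
Eastside wins each student group but Jefferson wins overall — the comparison reverses. Eastside's students skew toward remedial, which has a lower base rate.

No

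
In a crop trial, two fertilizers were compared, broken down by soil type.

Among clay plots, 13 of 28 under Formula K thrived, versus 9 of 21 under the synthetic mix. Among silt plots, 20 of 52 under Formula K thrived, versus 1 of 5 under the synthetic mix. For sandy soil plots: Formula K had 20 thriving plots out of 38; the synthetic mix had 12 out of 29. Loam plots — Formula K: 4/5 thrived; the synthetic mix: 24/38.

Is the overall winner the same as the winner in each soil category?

No

Clay: Formula K 13/28 = 46.4%, the synthetic mix 9/21 = 42.9% → Formula K
Silt: Formula K 20/52 = 38.5%, the synthetic mix 1/5 = 20.0% → Formula K
Sandy soil: Formula K 20/38 = 52.6%, the synthetic mix 12/29 = 41.4% → Formula K
Loam: Formula K 4/5 = 80.0%, the synthetic mix 24/38 = 63.2% → Formula K
Overall: Formula K 57/123 = 46.3%, the synthetic mix 46/93 = 49.5% → the synthetic mix
Formula K wins each soil group but the synthetic mix wins overall — the comparison reverses. Formula K's plots skew toward silt, which has a lower base rate.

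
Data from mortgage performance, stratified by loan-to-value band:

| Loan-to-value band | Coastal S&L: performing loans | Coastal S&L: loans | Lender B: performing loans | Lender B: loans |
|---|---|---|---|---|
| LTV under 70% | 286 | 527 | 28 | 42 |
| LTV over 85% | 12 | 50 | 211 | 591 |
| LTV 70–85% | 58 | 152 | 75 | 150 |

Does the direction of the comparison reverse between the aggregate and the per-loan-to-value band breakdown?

Yes

LTV under 70%: Coastal S&L 286/527 = 54.3%, Lender B 28/42 = 66.7% → Lender B
LTV over 85%: Coastal S&L 12/50 = 24.0%, Lender B 211/591 = 35.7% → Lender B
LTV 70–85%: Coastal S&L 58/152 = 38.2%, Lender B 75/150 = 50.0% → Lender B
Overall: Coastal S&L 356/729 = 48.8%, Lender B 314/783 = 40.1% → Coastal S&L
Lender B wins each loan-to-value group but Coastal S&L wins overall — the comparison reverses. Lender B's loans skew toward LTV over 85%, which has a lower base rate.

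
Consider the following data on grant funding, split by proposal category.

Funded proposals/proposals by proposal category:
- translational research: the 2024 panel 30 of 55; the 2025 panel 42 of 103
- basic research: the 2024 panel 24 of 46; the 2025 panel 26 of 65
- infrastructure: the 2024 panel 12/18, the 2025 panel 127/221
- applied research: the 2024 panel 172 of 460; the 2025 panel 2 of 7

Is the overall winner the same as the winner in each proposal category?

Translational research: the 2024 panel 30/55 = 54.5%, the 2025 panel 42/103 = 40.8% → the 2024 panel
Basic research: the 2024 panel 24/46 = 52.2%, the 2025 panel 26/65 = 40.0% → the 2024 panel
Infrastructure: the 2024 panel 12/18 = 66.7%, the 2025 panel 127/221 = 57.5% → the 2024 panel
Applied research: the 2024 panel 172/460 = 37.4%, the 2025 panel 2/7 = 28.6% → the 2024 panel
Overall: the 2024 panel 238/579 = 41.1%, the 2025 panel 197/396 = 49.7% → the 2025 panel
The 2024 panel wins each proposal group but the 2025 panel wins overall — the comparison reverses. The 2024 panel's proposals skew toward applied research, which has a lower base rate.

No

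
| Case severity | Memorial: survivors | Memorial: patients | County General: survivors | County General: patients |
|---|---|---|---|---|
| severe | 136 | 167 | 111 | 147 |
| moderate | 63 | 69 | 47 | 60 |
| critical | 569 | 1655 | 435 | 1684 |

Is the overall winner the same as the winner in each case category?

Yes

Severe: Memorial 136/167 = 81.4%, County General 111/147 = 75.5% → Memorial
Moderate: Memorial 63/69 = 91.3%, County General 47/60 = 78.3% → Memorial
Critical: Memorial 569/1655 = 34.4%, County General 435/1684 = 25.8% → Memorial
Overall: Memorial 768/1891 = 40.6%, County General 593/1891 = 31.4% → Memorial
Memorial wins overall and in every case group — no reversal.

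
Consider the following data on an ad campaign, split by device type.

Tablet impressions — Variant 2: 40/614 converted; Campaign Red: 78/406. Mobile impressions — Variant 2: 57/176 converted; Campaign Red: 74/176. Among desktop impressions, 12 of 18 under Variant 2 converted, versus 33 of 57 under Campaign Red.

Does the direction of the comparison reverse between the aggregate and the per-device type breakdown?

No

Tablet: Variant 2 40/614 = 6.5%, Campaign Red 78/406 = 19.2% → Campaign Red
Mobile: Variant 2 57/176 = 32.4%, Campaign Red 74/176 = 42.0% → Campaign Red
Desktop: Variant 2 12/18 = 66.7%, Campaign Red 33/57 = 57.9% → Variant 2
Overall: Variant 2 109/808 = 13.5%, Campaign Red 185/639 = 29.0% → Campaign Red
Neither sweeps: Variant 2 wins 1 of 3 groups, Campaign Red wins 2. Campaign Red wins overall but not every group — no Simpson reversal.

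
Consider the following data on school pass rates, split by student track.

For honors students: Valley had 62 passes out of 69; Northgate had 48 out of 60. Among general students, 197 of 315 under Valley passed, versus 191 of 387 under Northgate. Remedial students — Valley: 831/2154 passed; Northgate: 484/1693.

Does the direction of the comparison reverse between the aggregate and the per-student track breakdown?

No

Honors: Valley 62/69 = 89.9%, Northgate 48/60 = 80.0% → Valley
General: Valley 197/315 = 62.5%, Northgate 191/387 = 49.4% → Valley
Remedial: Valley 831/2154 = 38.6%, Northgate 484/1693 = 28.6% → Valley
Overall: Valley 1090/2538 = 42.9%, Northgate 723/2140 = 33.8% → Valley
Valley wins overall and in every student group — no reversal.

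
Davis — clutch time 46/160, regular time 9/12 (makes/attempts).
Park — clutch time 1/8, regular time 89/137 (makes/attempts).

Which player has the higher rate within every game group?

Davis

Clutch time: Davis 46/160 = 28.8%, Park 1/8 = 12.5% → Davis
Regular time: Davis 9/12 = 75.0%, Park 89/137 = 65.0% → Davis
Davis has the higher rate in both groups.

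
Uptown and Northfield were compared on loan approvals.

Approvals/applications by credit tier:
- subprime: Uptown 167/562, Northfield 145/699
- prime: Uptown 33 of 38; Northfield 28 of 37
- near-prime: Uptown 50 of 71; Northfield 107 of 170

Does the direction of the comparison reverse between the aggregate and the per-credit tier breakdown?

Subprime: Uptown 167/562 = 29.7%, Northfield 145/699 = 20.7% → Uptown
Prime: Uptown 33/38 = 86.8%, Northfield 28/37 = 75.7% → Uptown
Near-prime: Uptown 50/71 = 70.4%, Northfield 107/170 = 62.9% → Uptown
Overall: Uptown 250/671 = 37.3%, Northfield 280/906 = 30.9% → Uptown
Uptown wins overall and in every credit group — no reversal.

No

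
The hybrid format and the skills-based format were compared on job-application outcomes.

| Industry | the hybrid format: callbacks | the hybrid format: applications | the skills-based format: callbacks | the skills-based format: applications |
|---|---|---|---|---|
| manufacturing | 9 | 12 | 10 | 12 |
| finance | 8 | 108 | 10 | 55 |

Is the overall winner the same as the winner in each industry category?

Yes

Manufacturing: the hybrid format 9/12 = 75.0%, the skills-based format 10/12 = 83.3% → the skills-based format
Finance: the hybrid format 8/108 = 7.4%, the skills-based format 10/55 = 18.2% → the skills-based format
Overall: the hybrid format 17/120 = 14.2%, the skills-based format 20/67 = 29.9% → the skills-based format
The skills-based format wins overall and in every industry group — no reversal.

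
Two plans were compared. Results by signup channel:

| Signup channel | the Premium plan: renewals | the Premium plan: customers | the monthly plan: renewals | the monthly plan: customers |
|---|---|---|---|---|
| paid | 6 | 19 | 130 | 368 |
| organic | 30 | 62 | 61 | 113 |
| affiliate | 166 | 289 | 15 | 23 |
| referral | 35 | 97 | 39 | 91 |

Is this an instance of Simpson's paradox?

Yes

Paid: the Premium plan 6/19 = 31.6%, the monthly plan 130/368 = 35.3% → the monthly plan
Organic: the Premium plan 30/62 = 48.4%, the monthly plan 61/113 = 54.0% → the monthly plan
Affiliate: the Premium plan 166/289 = 57.4%, the monthly plan 15/23 = 65.2% → the monthly plan
Referral: the Premium plan 35/97 = 36.1%, the monthly plan 39/91 = 42.9% → the monthly plan
Overall: the Premium plan 237/467 = 50.7%, the monthly plan 245/595 = 41.2% → the Premium plan
The monthly plan wins each signup group but the Premium plan wins overall — the comparison reverses. The monthly plan's customers skew toward paid, which has a lower base rate.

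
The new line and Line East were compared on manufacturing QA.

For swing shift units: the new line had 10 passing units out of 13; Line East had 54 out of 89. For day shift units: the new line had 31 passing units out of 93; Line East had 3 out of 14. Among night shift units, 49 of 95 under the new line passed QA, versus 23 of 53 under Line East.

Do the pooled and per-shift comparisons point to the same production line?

No

Swing shift: the new line 10/13 = 76.9%, Line East 54/89 = 60.7% → the new line
Day shift: the new line 31/93 = 33.3%, Line East 3/14 = 21.4% → the new line
Night shift: the new line 49/95 = 51.6%, Line East 23/53 = 43.4% → the new line
Overall: the new line 90/201 = 44.8%, Line East 80/156 = 51.3% → Line East
The new line wins each shift group but Line East wins overall — the comparison reverses. The new line's units skew toward day shift, which has a lower base rate.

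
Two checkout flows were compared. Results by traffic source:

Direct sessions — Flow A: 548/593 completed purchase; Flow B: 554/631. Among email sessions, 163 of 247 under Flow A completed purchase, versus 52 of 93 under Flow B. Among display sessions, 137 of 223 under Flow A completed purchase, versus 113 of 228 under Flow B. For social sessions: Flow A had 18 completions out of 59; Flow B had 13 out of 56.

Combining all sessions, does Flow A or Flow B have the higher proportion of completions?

Flow A

Direct: Flow A 548/593 = 92.4%, Flow B 554/631 = 87.8% → Flow A
Email: Flow A 163/247 = 66.0%, Flow B 52/93 = 55.9% → Flow A
Display: Flow A 137/223 = 61.4%, Flow B 113/228 = 49.6% → Flow A
Social: Flow A 18/59 = 30.5%, Flow B 13/56 = 23.2% → Flow A
Overall: Flow A 866/1122 = 77.2%, Flow B 732/1008 = 72.6% → Flow A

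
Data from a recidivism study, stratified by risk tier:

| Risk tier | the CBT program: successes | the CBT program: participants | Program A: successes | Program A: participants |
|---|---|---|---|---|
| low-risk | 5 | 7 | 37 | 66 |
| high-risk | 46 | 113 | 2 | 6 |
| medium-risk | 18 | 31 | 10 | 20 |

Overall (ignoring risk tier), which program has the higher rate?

Program A

Low-risk: the CBT program 5/7 = 71.4%, Program A 37/66 = 56.1% → the CBT program
High-risk: the CBT program 46/113 = 40.7%, Program A 2/6 = 33.3% → the CBT program
Medium-risk: the CBT program 18/31 = 58.1%, Program A 10/20 = 50.0% → the CBT program
Overall: the CBT program 69/151 = 45.7%, Program A 49/92 = 53.3% → Program A
(The CBT program wins every risk group but Program A wins overall — the CBT program's participants skew toward the low-rate high-risk group.)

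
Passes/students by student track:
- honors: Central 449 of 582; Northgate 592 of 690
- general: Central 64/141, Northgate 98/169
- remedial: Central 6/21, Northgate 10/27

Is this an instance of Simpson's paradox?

No

Honors: Central 449/582 = 77.1%, Northgate 592/690 = 85.8% → Northgate
General: Central 64/141 = 45.4%, Northgate 98/169 = 58.0% → Northgate
Remedial: Central 6/21 = 28.6%, Northgate 10/27 = 37.0% → Northgate
Overall: Central 519/744 = 69.8%, Northgate 700/886 = 79.0% → Northgate
Northgate wins overall and in every student group — no reversal.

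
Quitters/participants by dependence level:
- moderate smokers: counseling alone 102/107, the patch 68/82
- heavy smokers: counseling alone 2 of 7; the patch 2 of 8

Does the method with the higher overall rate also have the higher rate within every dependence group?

Moderate smokers: counseling alone 102/107 = 95.3%, the patch 68/82 = 82.9% → counseling alone
Heavy smokers: counseling alone 2/7 = 28.6%, the patch 2/8 = 25.0% → counseling alone
Overall: counseling alone 104/114 = 91.2%, the patch 70/90 = 77.8% → counseling alone
Counseling alone wins overall and in every dependence group — no reversal.

Yes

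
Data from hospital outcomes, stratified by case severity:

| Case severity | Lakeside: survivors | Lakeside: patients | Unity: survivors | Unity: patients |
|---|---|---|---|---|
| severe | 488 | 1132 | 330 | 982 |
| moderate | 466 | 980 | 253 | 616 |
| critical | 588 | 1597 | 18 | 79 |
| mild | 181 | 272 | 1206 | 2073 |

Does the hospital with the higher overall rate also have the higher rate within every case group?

No

Severe: Lakeside 488/1132 = 43.1%, Unity 330/982 = 33.6% → Lakeside
Moderate: Lakeside 466/980 = 47.6%, Unity 253/616 = 41.1% → Lakeside
Critical: Lakeside 588/1597 = 36.8%, Unity 18/79 = 22.8% → Lakeside
Mild: Lakeside 181/272 = 66.5%, Unity 1206/2073 = 58.2% → Lakeside
Overall: Lakeside 1723/3981 = 43.3%, Unity 1807/3750 = 48.2% → Unity
Lakeside wins each case group but Unity wins overall — the comparison reverses. Lakeside's patients skew toward critical, which has a lower base rate.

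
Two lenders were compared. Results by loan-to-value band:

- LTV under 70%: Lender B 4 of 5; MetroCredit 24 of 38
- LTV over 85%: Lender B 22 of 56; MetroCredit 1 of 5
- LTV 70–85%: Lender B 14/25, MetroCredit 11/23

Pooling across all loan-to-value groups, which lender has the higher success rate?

MetroCredit

LTV under 70%: Lender B 4/5 = 80.0%, MetroCredit 24/38 = 63.2% → Lender B
LTV over 85%: Lender B 22/56 = 39.3%, MetroCredit 1/5 = 20.0% → Lender B
LTV 70–85%: Lender B 14/25 = 56.0%, MetroCredit 11/23 = 47.8% → Lender B
Overall: Lender B 40/86 = 46.5%, MetroCredit 36/66 = 54.5% → MetroCredit
(Lender B wins every loan-to-value group but MetroCredit wins overall — Lender B's loans skew toward the low-rate LTV over 85% group.)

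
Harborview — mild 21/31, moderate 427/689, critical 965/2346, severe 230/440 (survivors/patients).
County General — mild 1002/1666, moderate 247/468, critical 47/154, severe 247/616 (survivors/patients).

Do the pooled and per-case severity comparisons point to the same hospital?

No

Mild: Harborview 21/31 = 67.7%, County General 1002/1666 = 60.1% → Harborview
Moderate: Harborview 427/689 = 62.0%, County General 247/468 = 52.8% → Harborview
Critical: Harborview 965/2346 = 41.1%, County General 47/154 = 30.5% → Harborview
Severe: Harborview 230/440 = 52.3%, County General 247/616 = 40.1% → Harborview
Overall: Harborview 1643/3506 = 46.9%, County General 1543/2904 = 53.1% → County General
Harborview wins each case group but County General wins overall — the comparison reverses. Harborview's patients skew toward critical, which has a lower base rate.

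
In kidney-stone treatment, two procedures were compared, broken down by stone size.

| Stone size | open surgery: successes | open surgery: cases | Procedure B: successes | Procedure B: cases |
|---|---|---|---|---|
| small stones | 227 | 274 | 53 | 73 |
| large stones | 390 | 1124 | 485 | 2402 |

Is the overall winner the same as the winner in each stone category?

Yes

Small stones: open surgery 227/274 = 82.8%, Procedure B 53/73 = 72.6% → open surgery
Large stones: open surgery 390/1124 = 34.7%, Procedure B 485/2402 = 20.2% → open surgery
Overall: open surgery 617/1398 = 44.1%, Procedure B 538/2475 = 21.7% → open surgery
Open surgery wins overall and in every stone group — no reversal.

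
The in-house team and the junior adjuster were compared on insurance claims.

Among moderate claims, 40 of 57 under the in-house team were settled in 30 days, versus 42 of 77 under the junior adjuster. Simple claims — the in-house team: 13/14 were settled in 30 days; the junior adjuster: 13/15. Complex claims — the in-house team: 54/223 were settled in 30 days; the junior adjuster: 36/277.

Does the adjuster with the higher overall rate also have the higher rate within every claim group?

Moderate: the in-house team 40/57 = 70.2%, the junior adjuster 42/77 = 54.5% → the in-house team
Simple: the in-house team 13/14 = 92.9%, the junior adjuster 13/15 = 86.7% → the in-house team
Complex: the in-house team 54/223 = 24.2%, the junior adjuster 36/277 = 13.0% → the in-house team
Overall: the in-house team 107/294 = 36.4%, the junior adjuster 91/369 = 24.7% → the in-house team
The in-house team wins overall and in every claim group — no reversal.

Yes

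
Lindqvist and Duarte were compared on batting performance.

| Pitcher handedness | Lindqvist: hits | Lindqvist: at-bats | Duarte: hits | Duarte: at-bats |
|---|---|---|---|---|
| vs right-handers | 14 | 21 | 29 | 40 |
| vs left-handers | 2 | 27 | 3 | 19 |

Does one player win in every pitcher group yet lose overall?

Vs right-handers: Lindqvist 14/21 = 66.7%, Duarte 29/40 = 72.5% → Duarte
Vs left-handers: Lindqvist 2/27 = 7.4%, Duarte 3/19 = 15.8% → Duarte
Overall: Lindqvist 16/48 = 33.3%, Duarte 32/59 = 54.2% → Duarte
Duarte wins overall and in every pitcher group — no reversal.

No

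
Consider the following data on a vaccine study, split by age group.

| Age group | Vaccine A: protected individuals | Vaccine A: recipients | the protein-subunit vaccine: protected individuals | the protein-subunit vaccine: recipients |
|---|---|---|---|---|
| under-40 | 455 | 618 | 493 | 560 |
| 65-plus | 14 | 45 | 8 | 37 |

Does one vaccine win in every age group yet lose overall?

No

Under-40: Vaccine A 455/618 = 73.6%, the protein-subunit vaccine 493/560 = 88.0% → the protein-subunit vaccine
65-plus: Vaccine A 14/45 = 31.1%, the protein-subunit vaccine 8/37 = 21.6% → Vaccine A
Overall: Vaccine A 469/663 = 70.7%, the protein-subunit vaccine 501/597 = 83.9% → the protein-subunit vaccine
Neither sweeps: Vaccine A wins 1 of 2 groups, the protein-subunit vaccine wins 1. The protein-subunit vaccine wins overall but not every group — no Simpson reversal.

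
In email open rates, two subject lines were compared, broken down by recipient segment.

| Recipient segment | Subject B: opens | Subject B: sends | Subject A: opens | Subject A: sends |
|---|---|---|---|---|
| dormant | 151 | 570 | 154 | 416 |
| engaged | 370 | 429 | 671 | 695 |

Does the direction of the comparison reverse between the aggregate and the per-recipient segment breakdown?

Dormant: Subject B 151/570 = 26.5%, Subject A 154/416 = 37.0% → Subject A
Engaged: Subject B 370/429 = 86.2%, Subject A 671/695 = 96.5% → Subject A
Overall: Subject B 521/999 = 52.2%, Subject A 825/1111 = 74.3% → Subject A
Subject A wins overall and in every recipient group — no reversal.

No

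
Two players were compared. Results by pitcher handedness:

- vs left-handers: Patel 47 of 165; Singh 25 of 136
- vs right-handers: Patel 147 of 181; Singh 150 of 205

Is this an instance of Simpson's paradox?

No

Vs left-handers: Patel 47/165 = 28.5%, Singh 25/136 = 18.4% → Patel
Vs right-handers: Patel 147/181 = 81.2%, Singh 150/205 = 73.2% → Patel
Overall: Patel 194/346 = 56.1%, Singh 175/341 = 51.3% → Patel
Patel wins overall and in every pitcher group — no reversal.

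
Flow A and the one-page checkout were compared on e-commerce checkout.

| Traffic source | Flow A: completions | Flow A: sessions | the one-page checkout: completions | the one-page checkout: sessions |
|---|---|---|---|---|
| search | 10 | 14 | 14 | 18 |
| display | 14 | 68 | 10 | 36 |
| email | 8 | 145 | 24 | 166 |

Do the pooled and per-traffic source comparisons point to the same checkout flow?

Search: Flow A 10/14 = 71.4%, the one-page checkout 14/18 = 77.8% → the one-page checkout
Display: Flow A 14/68 = 20.6%, the one-page checkout 10/36 = 27.8% → the one-page checkout
Email: Flow A 8/145 = 5.5%, the one-page checkout 24/166 = 14.5% → the one-page checkout
Overall: Flow A 32/227 = 14.1%, the one-page checkout 48/220 = 21.8% → the one-page checkout
The one-page checkout wins overall and in every traffic group — no reversal.

Yes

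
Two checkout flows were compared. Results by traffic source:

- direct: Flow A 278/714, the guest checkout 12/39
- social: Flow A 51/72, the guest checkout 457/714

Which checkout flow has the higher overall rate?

Direct: Flow A 278/714 = 38.9%, the guest checkout 12/39 = 30.8% → Flow A
Social: Flow A 51/72 = 70.8%, the guest checkout 457/714 = 64.0% → Flow A
Overall: Flow A 329/786 = 41.9%, the guest checkout 469/753 = 62.3% → the guest checkout
(Flow A wins every traffic group but the guest checkout wins overall — Flow A's sessions skew toward the low-rate direct group.)

the guest checkout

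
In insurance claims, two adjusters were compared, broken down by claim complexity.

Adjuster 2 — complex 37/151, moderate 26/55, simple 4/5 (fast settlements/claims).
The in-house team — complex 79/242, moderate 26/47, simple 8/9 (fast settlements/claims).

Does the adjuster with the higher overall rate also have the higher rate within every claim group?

Yes

Complex: Adjuster 2 37/151 = 24.5%, the in-house team 79/242 = 32.6% → the in-house team
Moderate: Adjuster 2 26/55 = 47.3%, the in-house team 26/47 = 55.3% → the in-house team
Simple: Adjuster 2 4/5 = 80.0%, the in-house team 8/9 = 88.9% → the in-house team
Overall: Adjuster 2 67/211 = 31.8%, the in-house team 113/298 = 37.9% → the in-house team
The in-house team wins overall and in every claim group — no reversal.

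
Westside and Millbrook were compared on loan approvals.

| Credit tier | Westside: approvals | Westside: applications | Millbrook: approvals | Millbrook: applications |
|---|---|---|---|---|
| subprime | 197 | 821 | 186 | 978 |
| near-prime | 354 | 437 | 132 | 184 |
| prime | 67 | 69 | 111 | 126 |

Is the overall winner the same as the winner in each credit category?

Yes

Subprime: Westside 197/821 = 24.0%, Millbrook 186/978 = 19.0% → Westside
Near-prime: Westside 354/437 = 81.0%, Millbrook 132/184 = 71.7% → Westside
Prime: Westside 67/69 = 97.1%, Millbrook 111/126 = 88.1% → Westside
Overall: Westside 618/1327 = 46.6%, Millbrook 429/1288 = 33.3% → Westside
Westside wins overall and in every credit group — no reversal.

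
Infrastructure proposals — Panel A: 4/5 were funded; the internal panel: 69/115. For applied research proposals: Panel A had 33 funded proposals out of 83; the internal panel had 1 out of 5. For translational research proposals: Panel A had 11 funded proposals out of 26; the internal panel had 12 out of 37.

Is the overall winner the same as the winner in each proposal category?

No

Infrastructure: Panel A 4/5 = 80.0%, the internal panel 69/115 = 60.0% → Panel A
Applied research: Panel A 33/83 = 39.8%, the internal panel 1/5 = 20.0% → Panel A
Translational research: Panel A 11/26 = 42.3%, the internal panel 12/37 = 32.4% → Panel A
Overall: Panel A 48/114 = 42.1%, the internal panel 82/157 = 52.2% → the internal panel
Panel A wins each proposal group but the internal panel wins overall — the comparison reverses. Panel A's proposals skew toward applied research, which has a lower base rate.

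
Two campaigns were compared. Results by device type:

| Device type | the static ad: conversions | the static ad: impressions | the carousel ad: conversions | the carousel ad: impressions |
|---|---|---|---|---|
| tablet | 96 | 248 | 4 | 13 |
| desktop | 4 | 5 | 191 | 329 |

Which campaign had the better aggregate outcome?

the carousel ad

Tablet: the static ad 96/248 = 38.7%, the carousel ad 4/13 = 30.8% → the static ad
Desktop: the static ad 4/5 = 80.0%, the carousel ad 191/329 = 58.1% → the static ad
Overall: the static ad 100/253 = 39.5%, the carousel ad 195/342 = 57.0% → the carousel ad
(The static ad wins every device group but the carousel ad wins overall — the static ad's impressions skew toward the low-rate tablet group.)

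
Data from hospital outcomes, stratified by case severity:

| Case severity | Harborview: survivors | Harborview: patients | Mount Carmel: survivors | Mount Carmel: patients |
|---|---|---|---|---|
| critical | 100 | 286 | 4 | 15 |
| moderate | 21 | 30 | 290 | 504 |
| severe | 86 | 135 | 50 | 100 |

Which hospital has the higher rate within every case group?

Critical: Harborview 100/286 = 35.0%, Mount Carmel 4/15 = 26.7% → Harborview
Moderate: Harborview 21/30 = 70.0%, Mount Carmel 290/504 = 57.5% → Harborview
Severe: Harborview 86/135 = 63.7%, Mount Carmel 50/100 = 50.0% → Harborview
Harborview has the higher rate in all 3 groups.

Harborview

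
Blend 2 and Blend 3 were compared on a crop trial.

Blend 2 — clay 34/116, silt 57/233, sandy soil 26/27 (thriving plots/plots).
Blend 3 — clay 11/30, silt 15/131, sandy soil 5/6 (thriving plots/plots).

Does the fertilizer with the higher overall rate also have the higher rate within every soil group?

No

Clay: Blend 2 34/116 = 29.3%, Blend 3 11/30 = 36.7% → Blend 3
Silt: Blend 2 57/233 = 24.5%, Blend 3 15/131 = 11.5% → Blend 2
Sandy soil: Blend 2 26/27 = 96.3%, Blend 3 5/6 = 83.3% → Blend 2
Overall: Blend 2 117/376 = 31.1%, Blend 3 31/167 = 18.6% → Blend 2
Neither sweeps: Blend 2 wins 2 of 3 groups, Blend 3 wins 1. Blend 2 wins overall but not every group — no Simpson reversal.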